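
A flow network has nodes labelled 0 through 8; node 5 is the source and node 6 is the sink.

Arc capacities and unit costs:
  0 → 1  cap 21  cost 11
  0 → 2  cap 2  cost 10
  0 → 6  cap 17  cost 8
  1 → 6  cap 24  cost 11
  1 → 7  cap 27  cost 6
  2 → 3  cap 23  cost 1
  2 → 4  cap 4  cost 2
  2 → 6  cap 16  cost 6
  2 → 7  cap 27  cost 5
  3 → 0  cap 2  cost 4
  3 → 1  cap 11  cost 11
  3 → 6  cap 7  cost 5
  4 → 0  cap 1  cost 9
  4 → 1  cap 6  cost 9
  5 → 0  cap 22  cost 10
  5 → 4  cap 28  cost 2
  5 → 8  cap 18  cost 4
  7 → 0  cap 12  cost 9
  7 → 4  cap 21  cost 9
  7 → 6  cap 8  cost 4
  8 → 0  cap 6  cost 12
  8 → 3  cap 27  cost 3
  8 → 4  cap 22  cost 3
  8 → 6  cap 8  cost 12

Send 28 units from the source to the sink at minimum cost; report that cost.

Minimum cost for 28 units: 446

shortest-cost path #1: 5→8→3→6 push 7 @ unit cost 12 (adds 84)
shortest-cost path #2: 5→8→6 push 8 @ unit cost 16 (adds 128)
shortest-cost path #3: 5→0→6 push 13 @ unit cost 18 (adds 234)
total cost = 446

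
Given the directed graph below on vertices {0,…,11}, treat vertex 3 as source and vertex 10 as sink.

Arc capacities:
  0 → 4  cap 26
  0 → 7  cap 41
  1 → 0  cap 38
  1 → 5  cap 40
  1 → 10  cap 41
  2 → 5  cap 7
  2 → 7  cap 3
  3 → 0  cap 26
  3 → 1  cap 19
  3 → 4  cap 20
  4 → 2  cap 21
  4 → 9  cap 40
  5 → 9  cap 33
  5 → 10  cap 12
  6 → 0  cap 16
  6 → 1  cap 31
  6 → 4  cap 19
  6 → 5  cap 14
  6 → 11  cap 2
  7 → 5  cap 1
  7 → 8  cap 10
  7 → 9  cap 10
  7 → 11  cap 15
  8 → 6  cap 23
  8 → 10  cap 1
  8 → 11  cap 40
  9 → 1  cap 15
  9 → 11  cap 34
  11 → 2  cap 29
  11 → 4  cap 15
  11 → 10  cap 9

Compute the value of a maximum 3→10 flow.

augment #1: 3→1→10 bottleneck 19, total now 19
augment #2: 3→0→7→5→10 bottleneck 1, total now 20
augment #3: 3→0→7→8→10 bottleneck 1, total now 21
augment #4: 3→0→7→11→10 bottleneck 9, total now 30
augment #5: 3→4→2→5→10 bottleneck 7, total now 37
augment #6: 3→4→9→1→10 bottleneck 13, total now 50
augment #7: 3→0→4→9→1→10 bottleneck 2, total now 52
augment #8: 3→0→7→8→6→1→10 bottleneck 7, total now 59
augment #9: 3→0→7→8→6→5→10 bottleneck 2, total now 61

Maximum flow value: 61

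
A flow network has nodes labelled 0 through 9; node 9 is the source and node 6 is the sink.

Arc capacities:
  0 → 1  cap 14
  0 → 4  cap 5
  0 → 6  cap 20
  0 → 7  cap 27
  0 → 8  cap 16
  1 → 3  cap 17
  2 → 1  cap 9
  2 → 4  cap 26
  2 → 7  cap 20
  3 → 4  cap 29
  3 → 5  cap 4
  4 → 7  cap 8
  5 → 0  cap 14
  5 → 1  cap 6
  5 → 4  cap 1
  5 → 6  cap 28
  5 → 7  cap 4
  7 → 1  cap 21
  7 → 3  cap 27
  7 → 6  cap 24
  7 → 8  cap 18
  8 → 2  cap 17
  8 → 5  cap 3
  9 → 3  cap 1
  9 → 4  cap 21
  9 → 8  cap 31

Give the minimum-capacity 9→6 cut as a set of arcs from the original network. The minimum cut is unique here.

Min-cut arcs: {(4,7), (8,2), (8,5), (9,3)} (total capacity 29)

augment #1: 9→3→5→6 push 1
augment #2: 9→4→7→6 push 8
augment #3: 9→8→5→6 push 3
augment #4: 9→8→2→7→6 push 16
augment #5: 9→8→2→1→3→5→6 push 1
max flow = 29; residual-reachable set from 9 gives S-side
cut edges (S→T): {(4,7), (8,2), (8,5), (9,3)} total cap 29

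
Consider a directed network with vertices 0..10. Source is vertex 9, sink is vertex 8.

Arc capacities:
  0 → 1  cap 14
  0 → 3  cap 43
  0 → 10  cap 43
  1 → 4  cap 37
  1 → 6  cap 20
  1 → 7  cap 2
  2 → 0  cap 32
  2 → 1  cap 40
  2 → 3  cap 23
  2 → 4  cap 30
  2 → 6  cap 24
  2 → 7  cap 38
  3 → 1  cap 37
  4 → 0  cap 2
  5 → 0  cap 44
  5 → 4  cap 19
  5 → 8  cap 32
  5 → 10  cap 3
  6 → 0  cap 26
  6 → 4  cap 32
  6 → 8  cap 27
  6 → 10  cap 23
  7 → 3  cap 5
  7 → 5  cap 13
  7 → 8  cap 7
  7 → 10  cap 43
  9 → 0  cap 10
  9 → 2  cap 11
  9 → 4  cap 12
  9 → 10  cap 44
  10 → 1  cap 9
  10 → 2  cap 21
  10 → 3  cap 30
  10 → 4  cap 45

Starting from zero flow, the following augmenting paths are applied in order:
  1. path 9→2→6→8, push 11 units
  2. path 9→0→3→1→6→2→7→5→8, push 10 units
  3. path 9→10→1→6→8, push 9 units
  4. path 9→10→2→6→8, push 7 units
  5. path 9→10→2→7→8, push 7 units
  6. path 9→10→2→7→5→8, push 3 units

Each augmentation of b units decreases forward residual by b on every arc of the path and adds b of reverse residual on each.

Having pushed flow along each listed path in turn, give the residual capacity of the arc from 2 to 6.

Residual capacity of (2,6): 16

after path 1 (9→2→6→8, push 11): res(2,6)=13
after path 2 (9→0→3→1→6→2→7→5→8, push 10): res(2,6)=23
after path 3 (9→10→1→6→8, push 9): res(2,6)=23
after path 4 (9→10→2→6→8, push 7): res(2,6)=16
after path 5 (9→10→2→7→8, push 7): res(2,6)=16
after path 6 (9→10→2→7→5→8, push 3): res(2,6)=16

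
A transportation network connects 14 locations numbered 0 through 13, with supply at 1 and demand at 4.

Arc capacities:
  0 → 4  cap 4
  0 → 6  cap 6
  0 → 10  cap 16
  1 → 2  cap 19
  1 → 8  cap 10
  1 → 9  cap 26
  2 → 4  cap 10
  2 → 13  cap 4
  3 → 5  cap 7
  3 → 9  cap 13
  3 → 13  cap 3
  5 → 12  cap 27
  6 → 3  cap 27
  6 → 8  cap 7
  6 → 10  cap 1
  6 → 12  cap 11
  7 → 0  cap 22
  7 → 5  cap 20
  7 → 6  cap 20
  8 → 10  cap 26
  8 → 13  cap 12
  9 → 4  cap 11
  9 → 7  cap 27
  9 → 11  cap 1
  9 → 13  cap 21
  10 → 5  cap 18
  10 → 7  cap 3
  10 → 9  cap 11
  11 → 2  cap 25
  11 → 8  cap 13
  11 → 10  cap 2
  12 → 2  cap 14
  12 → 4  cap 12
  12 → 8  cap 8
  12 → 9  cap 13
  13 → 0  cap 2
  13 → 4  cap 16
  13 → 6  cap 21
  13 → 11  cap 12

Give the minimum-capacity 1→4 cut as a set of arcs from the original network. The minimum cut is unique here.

augment #1: 1→2→4 push 10
augment #2: 1→9→4 push 11
augment #3: 1→2→13→4 push 4
augment #4: 1→8→13→4 push 10
augment #5: 1→9→13→4 push 2
augment #6: 1→9→7→0→4 push 4
augment #7: 1→9→7→5→12→4 push 9
max flow = 50; residual-reachable set from 1 gives S-side
cut edges (S→T): {(1,8), (1,9), (2,4), (2,13)} total cap 50

Min-cut arcs: {(1,8), (1,9), (2,4), (2,13)} (total capacity 50)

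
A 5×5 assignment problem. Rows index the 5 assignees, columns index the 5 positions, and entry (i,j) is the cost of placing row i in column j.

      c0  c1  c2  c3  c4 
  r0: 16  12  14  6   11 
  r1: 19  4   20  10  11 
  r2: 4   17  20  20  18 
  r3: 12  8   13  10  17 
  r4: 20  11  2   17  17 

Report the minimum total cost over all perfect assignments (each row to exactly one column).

one of 2 optimal assignments: row0→col3 (cost 6), row1→col4 (cost 11), row2→col0 (cost 4), row3→col1 (cost 8), row4→col2 (cost 2)
total = 6 + 11 + 4 + 8 + 2 = 31

Minimum assignment cost: 31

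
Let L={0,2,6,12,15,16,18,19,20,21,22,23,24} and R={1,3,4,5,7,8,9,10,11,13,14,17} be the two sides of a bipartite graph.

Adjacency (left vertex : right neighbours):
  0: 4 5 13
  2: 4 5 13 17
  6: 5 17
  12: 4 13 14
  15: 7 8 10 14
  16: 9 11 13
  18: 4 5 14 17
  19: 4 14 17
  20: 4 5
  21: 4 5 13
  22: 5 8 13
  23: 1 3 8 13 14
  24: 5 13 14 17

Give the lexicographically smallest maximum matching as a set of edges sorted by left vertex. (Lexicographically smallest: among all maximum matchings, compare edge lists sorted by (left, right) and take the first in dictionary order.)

|M| = 9 (so the lex-smallest maximum matching has 9 edges)
process left vertices in ascending order; for each, take the smallest-labelled available neighbour that still permits 9 edges overall, or leave it unmatched if none does
lex-smallest matching: {0-4, 2-5, 6-17, 12-13, 15-7, 16-9, 18-14, 22-8, 23-1}

Lex-smallest maximum matching: {(0,4), (2,5), (6,17), (12,13), (15,7), (16,9), (18,14), (22,8), (23,1)}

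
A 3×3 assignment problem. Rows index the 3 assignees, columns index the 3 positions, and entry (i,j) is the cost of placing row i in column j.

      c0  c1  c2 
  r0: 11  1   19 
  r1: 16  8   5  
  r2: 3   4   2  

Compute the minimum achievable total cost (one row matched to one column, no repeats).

Minimum assignment cost: 9

optimal assignment: row0→col1 (cost 1), row1→col2 (cost 5), row2→col0 (cost 3)
total = 1 + 5 + 3 = 9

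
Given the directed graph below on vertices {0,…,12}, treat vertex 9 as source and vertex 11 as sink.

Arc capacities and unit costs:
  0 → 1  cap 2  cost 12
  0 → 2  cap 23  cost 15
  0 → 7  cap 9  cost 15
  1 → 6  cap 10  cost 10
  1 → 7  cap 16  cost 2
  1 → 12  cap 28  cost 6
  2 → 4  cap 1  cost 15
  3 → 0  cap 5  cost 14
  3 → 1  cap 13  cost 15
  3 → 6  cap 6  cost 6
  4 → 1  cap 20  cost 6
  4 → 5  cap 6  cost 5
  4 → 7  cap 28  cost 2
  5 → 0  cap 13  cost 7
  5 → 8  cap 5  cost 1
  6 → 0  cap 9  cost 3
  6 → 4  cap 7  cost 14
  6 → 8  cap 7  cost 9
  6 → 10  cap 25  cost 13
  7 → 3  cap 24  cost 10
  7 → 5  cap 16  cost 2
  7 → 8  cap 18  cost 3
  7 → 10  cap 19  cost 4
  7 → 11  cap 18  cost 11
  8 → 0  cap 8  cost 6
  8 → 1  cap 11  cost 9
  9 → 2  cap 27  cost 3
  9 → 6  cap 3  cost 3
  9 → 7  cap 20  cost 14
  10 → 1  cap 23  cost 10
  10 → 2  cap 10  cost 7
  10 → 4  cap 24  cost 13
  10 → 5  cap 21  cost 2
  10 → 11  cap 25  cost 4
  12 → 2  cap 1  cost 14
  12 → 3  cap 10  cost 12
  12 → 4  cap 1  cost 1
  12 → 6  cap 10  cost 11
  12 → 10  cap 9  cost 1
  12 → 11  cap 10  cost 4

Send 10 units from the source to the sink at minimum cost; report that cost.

shortest-cost path #1: 9→6→10→11 push 3 @ unit cost 20 (adds 60)
shortest-cost path #2: 9→7→10→11 push 7 @ unit cost 22 (adds 154)
total cost = 214

Minimum cost for 10 units: 214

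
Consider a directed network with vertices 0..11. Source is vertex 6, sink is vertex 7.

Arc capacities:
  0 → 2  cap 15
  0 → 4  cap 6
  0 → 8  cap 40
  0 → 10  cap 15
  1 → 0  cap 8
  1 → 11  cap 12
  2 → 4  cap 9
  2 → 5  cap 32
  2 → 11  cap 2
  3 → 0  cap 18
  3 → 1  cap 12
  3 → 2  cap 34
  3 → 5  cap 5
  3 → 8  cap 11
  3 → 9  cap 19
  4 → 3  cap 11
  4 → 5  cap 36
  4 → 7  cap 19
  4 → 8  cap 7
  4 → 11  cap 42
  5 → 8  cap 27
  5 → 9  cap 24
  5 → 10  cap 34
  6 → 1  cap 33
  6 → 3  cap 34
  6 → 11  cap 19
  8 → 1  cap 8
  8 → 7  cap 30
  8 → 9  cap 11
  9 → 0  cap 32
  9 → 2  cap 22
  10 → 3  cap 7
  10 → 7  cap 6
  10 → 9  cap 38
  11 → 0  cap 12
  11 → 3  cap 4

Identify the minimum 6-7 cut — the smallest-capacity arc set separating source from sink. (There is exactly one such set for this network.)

Min-cut arcs: {(0,4), (2,4), (8,7), (10,7)} (total capacity 51)

augment #1: 6→3→8→7 push 11
augment #2: 6→1→0→4→7 push 6
augment #3: 6→1→0→8→7 push 2
augment #4: 6→3→0→8→7 push 17
augment #5: 6→3→0→10→7 push 1
augment #6: 6→3→2→4→7 push 5
augment #7: 6→11→0→10→7 push 5
augment #8: 6→11→0→2→4→7 push 4
max flow = 51; residual-reachable set from 6 gives S-side
cut edges (S→T): {(0,4), (2,4), (8,7), (10,7)} total cap 51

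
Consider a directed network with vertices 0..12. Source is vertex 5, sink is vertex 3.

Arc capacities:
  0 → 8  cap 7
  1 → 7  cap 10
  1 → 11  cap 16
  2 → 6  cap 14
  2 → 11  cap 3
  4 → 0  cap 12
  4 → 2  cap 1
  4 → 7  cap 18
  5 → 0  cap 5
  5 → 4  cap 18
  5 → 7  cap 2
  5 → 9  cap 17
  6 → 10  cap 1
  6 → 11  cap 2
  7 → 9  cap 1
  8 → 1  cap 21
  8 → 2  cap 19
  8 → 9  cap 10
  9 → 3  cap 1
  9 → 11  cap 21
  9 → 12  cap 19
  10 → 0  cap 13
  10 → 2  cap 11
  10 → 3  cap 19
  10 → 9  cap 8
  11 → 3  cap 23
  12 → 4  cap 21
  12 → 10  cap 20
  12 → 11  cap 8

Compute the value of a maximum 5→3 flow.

augment #1: 5→9→3 bottleneck 1, total now 1
augment #2: 5→9→11→3 bottleneck 16, total now 17
augment #3: 5→4→2→11→3 bottleneck 1, total now 18
augment #4: 5→7→9→11→3 bottleneck 1, total now 19
augment #5: 5→0→8→1→11→3 bottleneck 5, total now 24
augment #6: 5→4→0→8→2→6→10→3 bottleneck 1, total now 25
augment #7: 5→4→0→8→9→12→10→3 bottleneck 1, total now 26

Maximum flow value: 26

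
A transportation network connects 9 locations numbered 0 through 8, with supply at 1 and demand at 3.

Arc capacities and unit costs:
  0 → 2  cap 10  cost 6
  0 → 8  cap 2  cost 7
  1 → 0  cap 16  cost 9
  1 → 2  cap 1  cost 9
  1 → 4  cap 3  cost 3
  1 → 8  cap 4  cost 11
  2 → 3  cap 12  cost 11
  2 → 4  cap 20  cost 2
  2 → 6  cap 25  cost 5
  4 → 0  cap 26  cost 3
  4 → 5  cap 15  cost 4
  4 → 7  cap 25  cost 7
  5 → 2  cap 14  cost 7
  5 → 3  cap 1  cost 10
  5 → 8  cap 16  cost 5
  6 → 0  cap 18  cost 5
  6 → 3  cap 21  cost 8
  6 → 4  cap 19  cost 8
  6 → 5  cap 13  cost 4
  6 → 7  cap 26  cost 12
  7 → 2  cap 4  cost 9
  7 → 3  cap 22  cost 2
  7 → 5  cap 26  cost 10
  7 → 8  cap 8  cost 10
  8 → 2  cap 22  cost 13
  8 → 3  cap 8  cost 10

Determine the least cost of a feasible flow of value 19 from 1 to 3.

Minimum cost for 19 units: 426

shortest-cost path #1: 1→4→7→3 push 3 @ unit cost 12 (adds 36)
shortest-cost path #2: 1→2→3 push 1 @ unit cost 20 (adds 20)
shortest-cost path #3: 1→8→3 push 4 @ unit cost 21 (adds 84)
shortest-cost path #4: 1→0→2→3 push 10 @ unit cost 26 (adds 260)
shortest-cost path #5: 1→0→8→3 push 1 @ unit cost 26 (adds 26)
total cost = 426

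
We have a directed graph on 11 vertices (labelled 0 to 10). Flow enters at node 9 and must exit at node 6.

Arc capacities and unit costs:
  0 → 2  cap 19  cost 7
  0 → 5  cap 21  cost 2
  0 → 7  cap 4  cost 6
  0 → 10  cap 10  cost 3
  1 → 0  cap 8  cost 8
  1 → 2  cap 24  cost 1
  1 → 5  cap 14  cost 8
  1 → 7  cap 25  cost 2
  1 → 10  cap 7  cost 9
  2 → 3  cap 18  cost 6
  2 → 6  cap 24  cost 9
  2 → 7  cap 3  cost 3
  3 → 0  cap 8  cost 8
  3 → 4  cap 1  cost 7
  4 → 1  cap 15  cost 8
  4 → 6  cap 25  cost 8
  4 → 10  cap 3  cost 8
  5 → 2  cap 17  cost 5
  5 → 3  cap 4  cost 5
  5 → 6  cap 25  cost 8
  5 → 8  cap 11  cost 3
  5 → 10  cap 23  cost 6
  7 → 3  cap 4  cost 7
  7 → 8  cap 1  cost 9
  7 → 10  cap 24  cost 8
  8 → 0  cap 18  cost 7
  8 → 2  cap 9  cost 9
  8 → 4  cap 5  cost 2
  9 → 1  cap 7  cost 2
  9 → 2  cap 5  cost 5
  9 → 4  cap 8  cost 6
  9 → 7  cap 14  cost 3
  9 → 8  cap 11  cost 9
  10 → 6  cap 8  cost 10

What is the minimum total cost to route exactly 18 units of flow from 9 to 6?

shortest-cost path #1: 9→1→2→6 push 7 @ unit cost 12 (adds 84)
shortest-cost path #2: 9→2→6 push 5 @ unit cost 14 (adds 70)
shortest-cost path #3: 9→4→6 push 6 @ unit cost 14 (adds 84)
total cost = 238

Minimum cost for 18 units: 238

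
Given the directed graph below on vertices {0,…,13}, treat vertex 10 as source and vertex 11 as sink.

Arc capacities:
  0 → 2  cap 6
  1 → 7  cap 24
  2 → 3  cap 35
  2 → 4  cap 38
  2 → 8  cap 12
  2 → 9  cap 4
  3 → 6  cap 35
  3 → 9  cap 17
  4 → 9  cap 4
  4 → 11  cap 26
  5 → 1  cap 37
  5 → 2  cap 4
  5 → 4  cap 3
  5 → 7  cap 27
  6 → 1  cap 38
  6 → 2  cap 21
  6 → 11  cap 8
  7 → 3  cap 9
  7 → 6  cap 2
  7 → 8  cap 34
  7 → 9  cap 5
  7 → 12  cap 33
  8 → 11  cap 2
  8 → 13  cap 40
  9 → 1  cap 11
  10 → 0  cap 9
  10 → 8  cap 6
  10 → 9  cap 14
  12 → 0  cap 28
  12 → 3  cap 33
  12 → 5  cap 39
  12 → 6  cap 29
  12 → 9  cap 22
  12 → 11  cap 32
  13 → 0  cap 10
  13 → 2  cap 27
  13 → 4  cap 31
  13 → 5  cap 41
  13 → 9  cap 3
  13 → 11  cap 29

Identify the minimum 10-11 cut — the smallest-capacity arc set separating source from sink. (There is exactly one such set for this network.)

augment #1: 10→8→11 push 2
augment #2: 10→8→13→11 push 4
augment #3: 10→0→2→4→11 push 6
augment #4: 10→9→1→7→6→11 push 2
augment #5: 10→9→1→7→12→11 push 9
max flow = 23; residual-reachable set from 10 gives S-side
cut edges (S→T): {(0,2), (9,1), (10,8)} total cap 23

Min-cut arcs: {(0,2), (9,1), (10,8)} (total capacity 23)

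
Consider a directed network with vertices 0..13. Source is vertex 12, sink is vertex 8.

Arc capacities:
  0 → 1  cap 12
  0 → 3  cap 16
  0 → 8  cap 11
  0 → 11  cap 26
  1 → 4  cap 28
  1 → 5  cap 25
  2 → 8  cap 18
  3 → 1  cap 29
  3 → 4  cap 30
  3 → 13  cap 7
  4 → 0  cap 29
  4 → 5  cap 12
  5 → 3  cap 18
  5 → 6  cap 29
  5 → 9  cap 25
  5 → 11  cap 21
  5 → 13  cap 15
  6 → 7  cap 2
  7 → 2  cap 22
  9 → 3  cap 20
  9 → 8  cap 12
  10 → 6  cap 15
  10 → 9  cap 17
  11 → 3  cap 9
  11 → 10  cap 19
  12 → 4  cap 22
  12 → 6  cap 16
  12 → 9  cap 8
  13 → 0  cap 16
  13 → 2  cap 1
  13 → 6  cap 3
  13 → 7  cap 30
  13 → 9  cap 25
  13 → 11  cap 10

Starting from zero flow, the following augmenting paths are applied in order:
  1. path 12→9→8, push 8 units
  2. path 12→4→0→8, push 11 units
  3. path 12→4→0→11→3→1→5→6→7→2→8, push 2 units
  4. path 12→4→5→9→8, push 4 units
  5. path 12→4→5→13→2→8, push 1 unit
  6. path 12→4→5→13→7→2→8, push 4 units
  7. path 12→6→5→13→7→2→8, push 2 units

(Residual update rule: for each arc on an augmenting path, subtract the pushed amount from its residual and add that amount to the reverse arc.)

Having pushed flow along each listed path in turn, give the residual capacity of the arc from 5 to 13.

Residual capacity of (5,13): 8

after path 1 (12→9→8, push 8): res(5,13)=15
after path 2 (12→4→0→8, push 11): res(5,13)=15
after path 3 (12→4→0→11→3→1→5→6→7→2→8, push 2): res(5,13)=15
after path 4 (12→4→5→9→8, push 4): res(5,13)=15
after path 5 (12→4→5→13→2→8, push 1): res(5,13)=14
after path 6 (12→4→5→13→7→2→8, push 4): res(5,13)=10
after path 7 (12→6→5→13→7→2→8, push 2): res(5,13)=8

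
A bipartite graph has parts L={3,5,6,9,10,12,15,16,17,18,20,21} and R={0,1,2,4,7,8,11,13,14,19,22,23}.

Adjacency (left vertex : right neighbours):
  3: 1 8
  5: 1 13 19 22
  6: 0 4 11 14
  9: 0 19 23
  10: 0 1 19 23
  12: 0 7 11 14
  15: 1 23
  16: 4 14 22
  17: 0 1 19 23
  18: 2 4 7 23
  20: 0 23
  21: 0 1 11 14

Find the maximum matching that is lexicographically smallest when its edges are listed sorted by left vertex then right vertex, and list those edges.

Lex-smallest maximum matching: {(3,8), (5,13), (6,4), (9,0), (10,1), (12,7), (15,23), (16,14), (17,19), (18,2), (21,11)}

|M| = 11 (so the lex-smallest maximum matching has 11 edges)
process left vertices in ascending order; for each, take the smallest-labelled available neighbour that still permits 11 edges overall, or leave it unmatched if none does
lex-smallest matching: {3-8, 5-13, 6-4, 9-0, 10-1, 12-7, 15-23, 16-14, 17-19, 18-2, 21-11}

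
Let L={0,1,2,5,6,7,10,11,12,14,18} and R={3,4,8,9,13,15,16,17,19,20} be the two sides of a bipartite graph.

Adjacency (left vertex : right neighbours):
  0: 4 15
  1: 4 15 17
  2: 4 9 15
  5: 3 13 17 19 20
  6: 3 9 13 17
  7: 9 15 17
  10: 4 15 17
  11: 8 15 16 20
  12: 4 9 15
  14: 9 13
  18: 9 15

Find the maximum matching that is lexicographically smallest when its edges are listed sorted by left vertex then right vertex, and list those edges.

Lex-smallest maximum matching: {(0,4), (1,15), (2,9), (5,19), (6,3), (7,17), (11,8), (14,13)}

|M| = 8 (so the lex-smallest maximum matching has 8 edges)
process left vertices in ascending order; for each, take the smallest-labelled available neighbour that still permits 8 edges overall, or leave it unmatched if none does
lex-smallest matching: {0-4, 1-15, 2-9, 5-19, 6-3, 7-17, 11-8, 14-13}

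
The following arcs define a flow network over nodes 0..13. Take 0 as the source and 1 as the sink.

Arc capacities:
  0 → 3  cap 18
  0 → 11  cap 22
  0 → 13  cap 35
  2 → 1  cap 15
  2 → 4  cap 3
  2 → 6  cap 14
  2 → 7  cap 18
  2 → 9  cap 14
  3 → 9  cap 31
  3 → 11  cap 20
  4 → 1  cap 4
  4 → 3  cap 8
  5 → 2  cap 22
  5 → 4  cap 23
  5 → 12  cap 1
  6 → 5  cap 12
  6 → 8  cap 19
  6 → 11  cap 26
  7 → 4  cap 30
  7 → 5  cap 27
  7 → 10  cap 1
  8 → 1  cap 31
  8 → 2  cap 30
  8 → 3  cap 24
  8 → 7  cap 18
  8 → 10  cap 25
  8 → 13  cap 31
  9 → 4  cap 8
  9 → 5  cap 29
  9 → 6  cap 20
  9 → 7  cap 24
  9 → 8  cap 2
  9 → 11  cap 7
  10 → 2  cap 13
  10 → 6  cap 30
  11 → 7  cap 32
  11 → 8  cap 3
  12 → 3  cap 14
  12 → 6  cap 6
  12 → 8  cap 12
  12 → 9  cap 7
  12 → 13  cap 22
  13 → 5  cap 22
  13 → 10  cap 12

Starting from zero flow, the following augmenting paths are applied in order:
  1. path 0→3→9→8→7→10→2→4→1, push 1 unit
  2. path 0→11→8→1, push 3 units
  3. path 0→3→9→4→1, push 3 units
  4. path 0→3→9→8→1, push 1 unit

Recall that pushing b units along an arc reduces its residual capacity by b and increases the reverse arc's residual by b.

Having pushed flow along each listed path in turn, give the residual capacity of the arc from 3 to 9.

Residual capacity of (3,9): 26

after path 1 (0→3→9→8→7→10→2→4→1, push 1): res(3,9)=30
after path 2 (0→11→8→1, push 3): res(3,9)=30
after path 3 (0→3→9→4→1, push 3): res(3,9)=27
after path 4 (0→3→9→8→1, push 1): res(3,9)=26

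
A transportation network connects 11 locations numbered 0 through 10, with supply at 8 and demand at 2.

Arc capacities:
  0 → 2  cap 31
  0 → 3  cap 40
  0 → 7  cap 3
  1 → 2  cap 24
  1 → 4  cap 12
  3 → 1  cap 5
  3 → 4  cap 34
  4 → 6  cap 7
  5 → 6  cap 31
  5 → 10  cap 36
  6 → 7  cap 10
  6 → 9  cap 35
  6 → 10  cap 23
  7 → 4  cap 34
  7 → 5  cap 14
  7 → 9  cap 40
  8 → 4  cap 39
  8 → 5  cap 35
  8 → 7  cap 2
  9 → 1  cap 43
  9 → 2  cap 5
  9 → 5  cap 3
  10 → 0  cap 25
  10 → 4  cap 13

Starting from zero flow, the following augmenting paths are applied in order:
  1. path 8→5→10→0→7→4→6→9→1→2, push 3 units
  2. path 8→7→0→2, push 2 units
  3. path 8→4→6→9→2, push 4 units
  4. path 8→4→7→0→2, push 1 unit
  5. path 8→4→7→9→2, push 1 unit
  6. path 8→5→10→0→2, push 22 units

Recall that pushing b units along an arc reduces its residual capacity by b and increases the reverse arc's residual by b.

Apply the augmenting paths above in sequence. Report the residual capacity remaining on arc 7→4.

Residual capacity of (7,4): 33

after path 1 (8→5→10→0→7→4→6→9→1→2, push 3): res(7,4)=31
after path 2 (8→7→0→2, push 2): res(7,4)=31
after path 3 (8→4→6→9→2, push 4): res(7,4)=31
after path 4 (8→4→7→0→2, push 1): res(7,4)=32
after path 5 (8→4→7→9→2, push 1): res(7,4)=33
after path 6 (8→5→10→0→2, push 22): res(7,4)=33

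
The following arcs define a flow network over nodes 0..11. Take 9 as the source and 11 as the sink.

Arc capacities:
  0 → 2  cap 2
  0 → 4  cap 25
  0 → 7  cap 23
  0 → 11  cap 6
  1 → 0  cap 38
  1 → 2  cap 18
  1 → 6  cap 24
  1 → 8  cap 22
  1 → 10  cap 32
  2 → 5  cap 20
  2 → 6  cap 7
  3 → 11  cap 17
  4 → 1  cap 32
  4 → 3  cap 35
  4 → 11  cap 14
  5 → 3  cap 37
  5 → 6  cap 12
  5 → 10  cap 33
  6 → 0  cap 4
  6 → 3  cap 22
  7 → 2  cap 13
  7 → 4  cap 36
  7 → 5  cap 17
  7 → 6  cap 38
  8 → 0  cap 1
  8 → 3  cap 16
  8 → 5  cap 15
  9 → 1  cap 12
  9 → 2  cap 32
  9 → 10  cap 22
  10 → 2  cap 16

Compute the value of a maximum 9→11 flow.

Maximum flow value: 33

augment #1: 9→1→0→11 bottleneck 6, total now 6
augment #2: 9→1→0→4→11 bottleneck 6, total now 12
augment #3: 9→2→5→3→11 bottleneck 17, total now 29
augment #4: 9→2→6→0→4→11 bottleneck 4, total now 33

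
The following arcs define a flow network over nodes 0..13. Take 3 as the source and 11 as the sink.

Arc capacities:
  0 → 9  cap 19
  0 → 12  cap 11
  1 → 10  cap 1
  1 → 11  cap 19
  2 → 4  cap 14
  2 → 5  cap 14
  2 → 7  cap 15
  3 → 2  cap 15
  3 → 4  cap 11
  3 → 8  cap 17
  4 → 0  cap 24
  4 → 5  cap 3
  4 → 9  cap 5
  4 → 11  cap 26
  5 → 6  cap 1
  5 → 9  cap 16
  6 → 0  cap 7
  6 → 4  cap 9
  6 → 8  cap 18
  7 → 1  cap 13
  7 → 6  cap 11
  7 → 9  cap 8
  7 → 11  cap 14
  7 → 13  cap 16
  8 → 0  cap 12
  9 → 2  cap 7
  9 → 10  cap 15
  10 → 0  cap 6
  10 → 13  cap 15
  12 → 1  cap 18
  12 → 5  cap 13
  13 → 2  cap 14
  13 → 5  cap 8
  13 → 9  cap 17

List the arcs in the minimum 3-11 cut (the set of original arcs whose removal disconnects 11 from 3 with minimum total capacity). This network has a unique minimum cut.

Min-cut arcs: {(3,2), (3,4), (8,0)} (total capacity 38)

augment #1: 3→4→11 push 11
augment #2: 3→2→4→11 push 14
augment #3: 3→2→7→11 push 1
augment #4: 3→8→0→12→1→11 push 11
augment #5: 3→8→0→9→2→7→11 push 1
max flow = 38; residual-reachable set from 3 gives S-side
cut edges (S→T): {(3,2), (3,4), (8,0)} total cap 38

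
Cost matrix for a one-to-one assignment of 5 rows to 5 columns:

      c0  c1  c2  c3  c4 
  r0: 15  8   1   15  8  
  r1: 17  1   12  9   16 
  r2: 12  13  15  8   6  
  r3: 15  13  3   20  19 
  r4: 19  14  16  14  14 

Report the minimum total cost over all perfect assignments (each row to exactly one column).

optimal assignment: row0→col2 (cost 1), row1→col1 (cost 1), row2→col4 (cost 6), row3→col0 (cost 15), row4→col3 (cost 14)
total = 1 + 1 + 6 + 15 + 14 = 37

Minimum assignment cost: 37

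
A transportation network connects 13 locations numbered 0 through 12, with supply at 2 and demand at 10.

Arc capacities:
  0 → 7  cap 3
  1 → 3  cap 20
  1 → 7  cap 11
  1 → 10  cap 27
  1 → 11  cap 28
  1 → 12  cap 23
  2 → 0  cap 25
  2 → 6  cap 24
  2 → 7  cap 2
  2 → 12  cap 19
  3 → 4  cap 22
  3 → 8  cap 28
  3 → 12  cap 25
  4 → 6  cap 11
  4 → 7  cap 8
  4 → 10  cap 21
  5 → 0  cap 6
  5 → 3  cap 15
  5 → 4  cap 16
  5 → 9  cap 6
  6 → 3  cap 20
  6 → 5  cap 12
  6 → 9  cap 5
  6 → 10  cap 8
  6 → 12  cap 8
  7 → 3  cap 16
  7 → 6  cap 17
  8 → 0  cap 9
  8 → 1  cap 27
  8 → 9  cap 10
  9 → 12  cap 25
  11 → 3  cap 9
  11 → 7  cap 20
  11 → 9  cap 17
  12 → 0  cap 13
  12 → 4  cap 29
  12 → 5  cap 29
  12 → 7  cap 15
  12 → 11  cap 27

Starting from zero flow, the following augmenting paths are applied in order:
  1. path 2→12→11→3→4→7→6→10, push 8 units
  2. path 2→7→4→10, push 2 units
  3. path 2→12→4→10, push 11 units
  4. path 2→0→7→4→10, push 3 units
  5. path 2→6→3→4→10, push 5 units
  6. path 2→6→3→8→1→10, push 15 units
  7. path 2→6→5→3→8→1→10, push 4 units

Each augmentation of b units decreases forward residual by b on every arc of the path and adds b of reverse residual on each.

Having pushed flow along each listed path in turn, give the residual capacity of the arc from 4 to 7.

Residual capacity of (4,7): 5

after path 1 (2→12→11→3→4→7→6→10, push 8): res(4,7)=0
after path 2 (2→7→4→10, push 2): res(4,7)=2
after path 3 (2→12→4→10, push 11): res(4,7)=2
after path 4 (2→0→7→4→10, push 3): res(4,7)=5
after path 5 (2→6→3→4→10, push 5): res(4,7)=5
after path 6 (2→6→3→8→1→10, push 15): res(4,7)=5
after path 7 (2→6→5→3→8→1→10, push 4): res(4,7)=5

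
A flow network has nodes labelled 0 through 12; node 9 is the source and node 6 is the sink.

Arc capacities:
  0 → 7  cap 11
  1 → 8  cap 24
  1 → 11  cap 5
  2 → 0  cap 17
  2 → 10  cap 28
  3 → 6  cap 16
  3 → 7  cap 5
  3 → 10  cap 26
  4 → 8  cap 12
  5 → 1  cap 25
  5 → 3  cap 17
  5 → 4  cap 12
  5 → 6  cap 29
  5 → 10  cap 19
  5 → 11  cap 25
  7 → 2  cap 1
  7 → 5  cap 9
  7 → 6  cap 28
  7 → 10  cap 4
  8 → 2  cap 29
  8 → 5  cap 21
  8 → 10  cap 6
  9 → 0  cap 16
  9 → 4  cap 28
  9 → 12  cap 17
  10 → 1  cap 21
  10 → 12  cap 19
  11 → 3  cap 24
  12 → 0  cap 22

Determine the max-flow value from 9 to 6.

augment #1: 9→0→7→6 bottleneck 11, total now 11
augment #2: 9→4→8→5→6 bottleneck 12, total now 23

Maximum flow value: 23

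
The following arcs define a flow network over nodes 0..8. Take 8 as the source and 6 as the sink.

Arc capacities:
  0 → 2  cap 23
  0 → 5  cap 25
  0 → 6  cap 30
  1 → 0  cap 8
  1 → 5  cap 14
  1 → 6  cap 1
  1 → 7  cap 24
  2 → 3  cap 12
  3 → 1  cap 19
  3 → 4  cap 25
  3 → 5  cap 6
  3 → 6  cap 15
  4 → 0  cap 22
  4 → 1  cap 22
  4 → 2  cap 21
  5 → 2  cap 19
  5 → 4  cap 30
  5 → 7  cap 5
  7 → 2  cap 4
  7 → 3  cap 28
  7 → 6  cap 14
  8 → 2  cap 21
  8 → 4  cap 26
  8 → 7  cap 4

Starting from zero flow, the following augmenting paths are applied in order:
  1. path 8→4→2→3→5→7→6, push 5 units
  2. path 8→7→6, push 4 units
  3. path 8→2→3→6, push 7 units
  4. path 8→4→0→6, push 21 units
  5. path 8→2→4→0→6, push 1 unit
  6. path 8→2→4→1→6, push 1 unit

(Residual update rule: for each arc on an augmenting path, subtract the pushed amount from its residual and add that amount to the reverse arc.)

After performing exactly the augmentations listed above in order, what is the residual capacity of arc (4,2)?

after path 1 (8→4→2→3→5→7→6, push 5): res(4,2)=16
after path 2 (8→7→6, push 4): res(4,2)=16
after path 3 (8→2→3→6, push 7): res(4,2)=16
after path 4 (8→4→0→6, push 21): res(4,2)=16
after path 5 (8→2→4→0→6, push 1): res(4,2)=17
after path 6 (8→2→4→1→6, push 1): res(4,2)=18

Residual capacity of (4,2): 18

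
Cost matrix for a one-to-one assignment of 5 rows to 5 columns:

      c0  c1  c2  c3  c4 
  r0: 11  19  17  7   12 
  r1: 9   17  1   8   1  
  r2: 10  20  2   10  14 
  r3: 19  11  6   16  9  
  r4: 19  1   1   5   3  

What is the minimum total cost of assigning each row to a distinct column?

optimal assignment: row0→col3 (cost 7), row1→col4 (cost 1), row2→col0 (cost 10), row3→col2 (cost 6), row4→col1 (cost 1)
total = 7 + 1 + 10 + 6 + 1 = 25

Minimum assignment cost: 25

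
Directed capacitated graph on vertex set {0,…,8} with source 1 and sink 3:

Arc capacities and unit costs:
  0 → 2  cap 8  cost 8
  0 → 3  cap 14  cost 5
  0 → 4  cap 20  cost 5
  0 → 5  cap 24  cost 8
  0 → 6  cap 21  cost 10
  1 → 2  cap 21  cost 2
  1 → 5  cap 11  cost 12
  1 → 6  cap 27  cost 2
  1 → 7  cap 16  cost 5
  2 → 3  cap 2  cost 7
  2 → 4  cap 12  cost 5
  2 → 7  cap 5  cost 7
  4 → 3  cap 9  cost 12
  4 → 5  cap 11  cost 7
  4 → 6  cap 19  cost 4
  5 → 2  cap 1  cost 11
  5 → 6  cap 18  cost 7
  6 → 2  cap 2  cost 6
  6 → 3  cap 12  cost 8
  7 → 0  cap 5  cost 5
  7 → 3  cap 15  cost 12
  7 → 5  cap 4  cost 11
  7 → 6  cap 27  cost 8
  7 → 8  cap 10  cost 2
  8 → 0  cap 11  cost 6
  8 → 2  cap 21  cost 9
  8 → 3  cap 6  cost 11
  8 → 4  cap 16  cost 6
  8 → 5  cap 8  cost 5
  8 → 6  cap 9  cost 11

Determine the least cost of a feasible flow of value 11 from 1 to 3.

shortest-cost path #1: 1→2→3 push 2 @ unit cost 9 (adds 18)
shortest-cost path #2: 1→6→3 push 9 @ unit cost 10 (adds 90)
total cost = 108

Minimum cost for 11 units: 108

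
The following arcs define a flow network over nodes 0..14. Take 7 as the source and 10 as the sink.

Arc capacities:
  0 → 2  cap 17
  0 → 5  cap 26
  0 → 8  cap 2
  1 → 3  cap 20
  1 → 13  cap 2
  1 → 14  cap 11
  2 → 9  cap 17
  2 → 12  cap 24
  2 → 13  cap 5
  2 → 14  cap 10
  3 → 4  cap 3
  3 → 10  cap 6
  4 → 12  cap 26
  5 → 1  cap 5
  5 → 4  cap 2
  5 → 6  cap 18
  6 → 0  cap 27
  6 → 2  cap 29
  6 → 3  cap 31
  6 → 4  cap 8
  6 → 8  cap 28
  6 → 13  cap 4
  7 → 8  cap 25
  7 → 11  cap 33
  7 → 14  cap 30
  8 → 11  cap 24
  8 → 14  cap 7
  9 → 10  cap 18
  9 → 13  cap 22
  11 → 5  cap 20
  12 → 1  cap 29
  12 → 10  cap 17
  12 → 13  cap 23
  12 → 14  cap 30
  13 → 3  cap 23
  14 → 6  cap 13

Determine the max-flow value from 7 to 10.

augment #1: 7→14→6→3→10 bottleneck 6, total now 6
augment #2: 7→11→5→4→12→10 bottleneck 2, total now 8
augment #3: 7→14→6→2→9→10 bottleneck 7, total now 15
augment #4: 7→11→5→6→2→9→10 bottleneck 10, total now 25
augment #5: 7→11→5→6→2→12→10 bottleneck 8, total now 33

Maximum flow value: 33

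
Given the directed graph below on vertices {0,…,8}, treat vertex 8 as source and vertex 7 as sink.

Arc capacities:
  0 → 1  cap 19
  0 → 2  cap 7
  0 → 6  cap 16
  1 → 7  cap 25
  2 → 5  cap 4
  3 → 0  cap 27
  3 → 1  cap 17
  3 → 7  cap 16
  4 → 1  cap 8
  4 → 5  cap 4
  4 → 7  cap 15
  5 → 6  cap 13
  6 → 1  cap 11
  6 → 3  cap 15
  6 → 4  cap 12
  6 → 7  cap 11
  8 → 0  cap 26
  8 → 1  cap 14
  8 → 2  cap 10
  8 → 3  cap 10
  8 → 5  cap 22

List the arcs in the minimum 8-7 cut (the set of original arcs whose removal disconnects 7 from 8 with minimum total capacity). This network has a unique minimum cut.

Min-cut arcs: {(5,6), (8,0), (8,1), (8,3)} (total capacity 63)

augment #1: 8→1→7 push 14
augment #2: 8→3→7 push 10
augment #3: 8→0→1→7 push 11
augment #4: 8→0→6→7 push 11
augment #5: 8→0→6→3→7 push 4
augment #6: 8→5→6→3→7 push 2
augment #7: 8→5→6→4→7 push 11
max flow = 63; residual-reachable set from 8 gives S-side
cut edges (S→T): {(5,6), (8,0), (8,1), (8,3)} total cap 63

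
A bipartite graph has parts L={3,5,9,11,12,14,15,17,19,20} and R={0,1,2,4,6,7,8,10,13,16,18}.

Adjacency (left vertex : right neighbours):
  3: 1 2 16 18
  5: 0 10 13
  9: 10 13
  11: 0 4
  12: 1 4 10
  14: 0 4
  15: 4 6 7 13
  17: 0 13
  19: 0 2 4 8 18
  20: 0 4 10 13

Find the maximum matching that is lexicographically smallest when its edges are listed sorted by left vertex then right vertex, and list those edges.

Lex-smallest maximum matching: {(3,2), (5,0), (9,10), (11,4), (12,1), (15,6), (17,13), (19,8)}

|M| = 8 (so the lex-smallest maximum matching has 8 edges)
process left vertices in ascending order; for each, take the smallest-labelled available neighbour that still permits 8 edges overall, or leave it unmatched if none does
lex-smallest matching: {3-2, 5-0, 9-10, 11-4, 12-1, 15-6, 17-13, 19-8}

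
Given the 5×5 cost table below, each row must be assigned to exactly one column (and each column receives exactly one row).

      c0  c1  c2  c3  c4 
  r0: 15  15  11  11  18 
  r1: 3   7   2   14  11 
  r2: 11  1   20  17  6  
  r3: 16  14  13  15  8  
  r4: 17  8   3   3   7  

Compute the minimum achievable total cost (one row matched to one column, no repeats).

one of 2 optimal assignments: row0→col2 (cost 11), row1→col0 (cost 3), row2→col1 (cost 1), row3→col4 (cost 8), row4→col3 (cost 3)
total = 11 + 3 + 1 + 8 + 3 = 26

Minimum assignment cost: 26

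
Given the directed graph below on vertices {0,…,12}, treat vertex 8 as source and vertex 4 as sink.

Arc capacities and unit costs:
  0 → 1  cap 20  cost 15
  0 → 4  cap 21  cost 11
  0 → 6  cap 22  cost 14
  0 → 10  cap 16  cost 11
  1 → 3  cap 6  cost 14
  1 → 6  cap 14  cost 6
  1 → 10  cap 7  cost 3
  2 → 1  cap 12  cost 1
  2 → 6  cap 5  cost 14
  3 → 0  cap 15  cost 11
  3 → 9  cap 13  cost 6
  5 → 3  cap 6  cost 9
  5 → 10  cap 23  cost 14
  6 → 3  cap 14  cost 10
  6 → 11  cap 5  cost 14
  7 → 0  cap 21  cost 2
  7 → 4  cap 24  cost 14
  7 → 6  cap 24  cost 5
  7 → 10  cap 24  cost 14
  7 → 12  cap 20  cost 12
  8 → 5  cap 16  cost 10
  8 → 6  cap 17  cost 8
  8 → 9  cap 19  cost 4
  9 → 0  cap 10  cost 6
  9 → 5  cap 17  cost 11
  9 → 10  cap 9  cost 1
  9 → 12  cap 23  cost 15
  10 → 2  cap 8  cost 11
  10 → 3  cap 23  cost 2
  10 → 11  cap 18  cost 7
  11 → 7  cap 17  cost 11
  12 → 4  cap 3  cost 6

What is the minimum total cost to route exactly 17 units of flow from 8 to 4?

Minimum cost for 17 units: 401

shortest-cost path #1: 8→9→0→4 push 10 @ unit cost 21 (adds 210)
shortest-cost path #2: 8→9→12→4 push 3 @ unit cost 25 (adds 75)
shortest-cost path #3: 8→9→10→3→0→4 push 4 @ unit cost 29 (adds 116)
total cost = 401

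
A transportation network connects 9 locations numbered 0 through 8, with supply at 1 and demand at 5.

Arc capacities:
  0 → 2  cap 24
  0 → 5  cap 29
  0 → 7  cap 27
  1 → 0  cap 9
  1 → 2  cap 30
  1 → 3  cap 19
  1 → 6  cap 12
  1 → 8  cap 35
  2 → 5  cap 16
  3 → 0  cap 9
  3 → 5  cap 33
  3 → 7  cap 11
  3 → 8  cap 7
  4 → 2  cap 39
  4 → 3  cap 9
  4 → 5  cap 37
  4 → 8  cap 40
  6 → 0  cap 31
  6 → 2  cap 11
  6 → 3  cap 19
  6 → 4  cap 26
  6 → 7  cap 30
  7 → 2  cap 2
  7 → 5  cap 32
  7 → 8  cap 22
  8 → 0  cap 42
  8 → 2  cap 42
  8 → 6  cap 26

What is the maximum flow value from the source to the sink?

Maximum flow value: 91

augment #1: 1→0→5 bottleneck 9, total now 9
augment #2: 1→2→5 bottleneck 16, total now 25
augment #3: 1→3→5 bottleneck 19, total now 44
augment #4: 1→6→0→5 bottleneck 12, total now 56
augment #5: 1→8→0→5 bottleneck 8, total now 64
augment #6: 1→8→0→7→5 bottleneck 27, total now 91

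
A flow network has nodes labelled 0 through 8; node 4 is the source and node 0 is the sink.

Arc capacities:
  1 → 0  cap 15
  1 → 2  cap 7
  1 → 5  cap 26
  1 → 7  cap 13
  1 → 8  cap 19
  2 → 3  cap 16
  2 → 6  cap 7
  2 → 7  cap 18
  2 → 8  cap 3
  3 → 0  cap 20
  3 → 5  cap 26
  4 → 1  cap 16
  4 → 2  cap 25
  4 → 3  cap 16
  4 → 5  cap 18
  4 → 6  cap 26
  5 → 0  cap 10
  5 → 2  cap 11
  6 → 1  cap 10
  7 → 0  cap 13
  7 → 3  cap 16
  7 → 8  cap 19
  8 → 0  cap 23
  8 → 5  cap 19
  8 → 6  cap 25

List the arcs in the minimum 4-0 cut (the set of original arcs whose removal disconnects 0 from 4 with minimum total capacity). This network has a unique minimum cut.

Min-cut arcs: {(2,7), (2,8), (3,0), (4,1), (5,0), (6,1)} (total capacity 77)

augment #1: 4→1→0 push 15
augment #2: 4→3→0 push 16
augment #3: 4→5→0 push 10
augment #4: 4→1→7→0 push 1
augment #5: 4→2→3→0 push 4
augment #6: 4→2→7→0 push 12
augment #7: 4→2→8→0 push 3
augment #8: 4→2→7→8→0 push 6
augment #9: 4→6→1→8→0 push 10
max flow = 77; residual-reachable set from 4 gives S-side
cut edges (S→T): {(2,7), (2,8), (3,0), (4,1), (5,0), (6,1)} total cap 77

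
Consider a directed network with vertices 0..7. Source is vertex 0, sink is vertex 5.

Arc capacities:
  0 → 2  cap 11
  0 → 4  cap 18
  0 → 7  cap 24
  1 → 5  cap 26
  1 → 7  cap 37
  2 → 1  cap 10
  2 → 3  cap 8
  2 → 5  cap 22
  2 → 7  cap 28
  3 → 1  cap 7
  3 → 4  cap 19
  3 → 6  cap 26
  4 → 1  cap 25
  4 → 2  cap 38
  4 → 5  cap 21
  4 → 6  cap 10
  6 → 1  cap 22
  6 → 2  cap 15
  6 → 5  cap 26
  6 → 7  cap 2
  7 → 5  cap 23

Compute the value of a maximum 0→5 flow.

Maximum flow value: 52

augment #1: 0→2→5 bottleneck 11, total now 11
augment #2: 0→4→5 bottleneck 18, total now 29
augment #3: 0→7→5 bottleneck 23, total now 52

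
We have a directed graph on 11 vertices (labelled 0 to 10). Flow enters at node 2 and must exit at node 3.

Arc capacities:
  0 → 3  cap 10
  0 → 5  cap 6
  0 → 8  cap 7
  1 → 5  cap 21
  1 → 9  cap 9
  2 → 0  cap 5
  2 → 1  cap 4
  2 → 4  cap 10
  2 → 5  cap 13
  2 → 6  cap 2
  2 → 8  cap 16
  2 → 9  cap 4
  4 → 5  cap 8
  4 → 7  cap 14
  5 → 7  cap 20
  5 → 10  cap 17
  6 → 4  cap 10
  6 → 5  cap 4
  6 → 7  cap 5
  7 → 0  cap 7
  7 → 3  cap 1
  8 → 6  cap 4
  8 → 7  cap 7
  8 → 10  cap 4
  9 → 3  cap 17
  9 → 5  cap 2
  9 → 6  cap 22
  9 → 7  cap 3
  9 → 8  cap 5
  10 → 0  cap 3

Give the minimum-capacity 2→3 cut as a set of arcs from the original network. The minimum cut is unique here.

Min-cut arcs: {(0,3), (2,1), (2,9), (7,3)} (total capacity 19)

augment #1: 2→0→3 push 5
augment #2: 2→9→3 push 4
augment #3: 2→1→9→3 push 4
augment #4: 2→4→7→3 push 1
augment #5: 2→4→7→0→3 push 5
max flow = 19; residual-reachable set from 2 gives S-side
cut edges (S→T): {(0,3), (2,1), (2,9), (7,3)} total cap 19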